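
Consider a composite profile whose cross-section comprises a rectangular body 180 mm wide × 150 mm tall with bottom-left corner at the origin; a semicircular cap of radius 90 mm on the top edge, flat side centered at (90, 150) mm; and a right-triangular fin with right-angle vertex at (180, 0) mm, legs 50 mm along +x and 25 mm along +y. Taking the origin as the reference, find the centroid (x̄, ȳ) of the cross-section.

Part | A | x̄ᵢ | ȳᵢ | A·x̄ᵢ | A·ȳᵢ
rectangular body | 27000.00 | 90.00 | 75.00 | 2430000.00 | 2025000.00
semicircular top | 12723.45 | 90.00 | 188.20 | 1145110.52 | 2394517.54
triangular fin | 625.00 | 196.67 | 8.33 | 122916.67 | 5208.33
Σ | 40348.45 |  |  | 3698027.19 | 4424725.87
x̄ = 3698027.19 / 40348.45 = 91.65 mm
ȳ = 4424725.87 / 40348.45 = 109.66 mm

x̄ = 91.65 mm, ȳ = 109.66 mm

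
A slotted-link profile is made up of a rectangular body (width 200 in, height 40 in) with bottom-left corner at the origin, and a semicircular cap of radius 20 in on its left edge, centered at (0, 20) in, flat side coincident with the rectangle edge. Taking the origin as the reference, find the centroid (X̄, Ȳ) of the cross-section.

Part | A | x̄ᵢ | ȳᵢ | A·x̄ᵢ | A·ȳᵢ
rectangular body | 8000.00 | 100.00 | 20.00 | 800000.00 | 160000.00
semicircular end | 628.32 | -8.49 | 20.00 | -5333.33 | 12566.37
Σ | 8628.32 |  |  | 794666.67 | 172566.37
X̄ = 794666.67 / 8628.32 = 92.10 in
Ȳ = 172566.37 / 8628.32 = 20.00 in

X̄ = 92.10 in, Ȳ = 20.00 in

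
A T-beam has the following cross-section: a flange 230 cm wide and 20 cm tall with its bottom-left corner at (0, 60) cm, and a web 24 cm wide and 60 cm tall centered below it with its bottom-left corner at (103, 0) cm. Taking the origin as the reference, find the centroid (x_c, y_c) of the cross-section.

web: A = 24 × 60 = 1440.00, centroid at (115.00, 30.00).
flange: A = 230 × 20 = 4600.00, centroid at (115.00, 70.00).
ΣA = 6040.00 cm², ΣAx_c = 694600.00 cm³, ΣAy_c = 365200.00 cm³.
x_c = 694600.00/6040.00 = 115.00 cm; y_c = 365200.00/6040.00 = 60.46 cm.

x_c = 115.00 cm, y_c = 60.46 cm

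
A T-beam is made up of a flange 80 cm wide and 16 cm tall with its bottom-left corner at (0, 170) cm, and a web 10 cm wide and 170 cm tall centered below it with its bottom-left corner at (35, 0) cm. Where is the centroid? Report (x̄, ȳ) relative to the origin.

Part | A | x̄ᵢ | ȳᵢ | A·x̄ᵢ | A·ȳᵢ
web | 1700.00 | 40.00 | 85.00 | 68000.00 | 144500.00
flange | 1280.00 | 40.00 | 178.00 | 51200.00 | 227840.00
Σ | 2980.00 |  |  | 119200.00 | 372340.00
x̄ = 119200.00 / 2980.00 = 40.00 cm
ȳ = 372340.00 / 2980.00 = 124.95 cm

x̄ = 40.00 cm, ȳ = 124.95 cm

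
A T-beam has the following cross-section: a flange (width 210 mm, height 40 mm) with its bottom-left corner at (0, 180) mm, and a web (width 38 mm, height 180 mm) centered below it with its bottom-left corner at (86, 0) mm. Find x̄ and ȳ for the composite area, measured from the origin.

x̄ = 105.00 mm, ȳ = 150.63 mm

web: A = 38 × 180 = 6840.00, centroid at (105.00, 90.00).
flange: A = 210 × 40 = 8400.00, centroid at (105.00, 200.00).
ΣA = 15240.00 mm², ΣAx̄ = 1600200.00 mm³, ΣAȳ = 2295600.00 mm³.
x̄ = 1600200.00/15240.00 = 105.00 mm; ȳ = 2295600.00/15240.00 = 150.63 mm.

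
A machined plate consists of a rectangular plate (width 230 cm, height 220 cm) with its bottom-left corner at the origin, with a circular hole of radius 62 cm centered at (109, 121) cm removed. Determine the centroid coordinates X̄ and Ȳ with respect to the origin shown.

plate: A = 230 × 220 = 50600.00, centroid at (115.00, 110.00).
hole: A = −π·62² = -12076.28, centroid at (109.00, 121.00).
ΣA = 38523.72 cm²
ΣAX̄ = (50600.00)(115.00) + (-12076.28)(109.00) = 4502685.24 cm³
ΣAȲ = (50600.00)(110.00) + (-12076.28)(121.00) = 4104769.86 cm³
X̄ = 4502685.24 / 38523.72 = 116.88 cm
Ȳ = 4104769.86 / 38523.72 = 106.55 cm

X̄ = 116.88 cm, Ȳ = 106.55 cm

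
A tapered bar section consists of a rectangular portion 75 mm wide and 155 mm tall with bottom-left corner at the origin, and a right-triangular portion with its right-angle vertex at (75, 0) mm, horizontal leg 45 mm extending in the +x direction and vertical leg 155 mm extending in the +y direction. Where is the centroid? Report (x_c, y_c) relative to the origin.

x_c = 49.62 mm, y_c = 71.54 mm

rectangular portion: A = 75 × 155 = 11625.00, centroid at (37.50, 77.50).
triangular portion: A = ½·45·155 = 3487.50, centroid at (90.00, 51.67).
ΣA = 15112.50 mm², ΣAx_c = 749812.50 mm³, ΣAy_c = 1081125.00 mm³.
x_c = 749812.50/15112.50 = 49.62 mm; y_c = 1081125.00/15112.50 = 71.54 mm.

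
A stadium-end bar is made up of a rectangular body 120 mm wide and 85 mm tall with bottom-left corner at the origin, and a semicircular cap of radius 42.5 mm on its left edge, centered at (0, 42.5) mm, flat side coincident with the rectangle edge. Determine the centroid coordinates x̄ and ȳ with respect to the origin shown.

x̄ = 43.02 mm, ȳ = 42.50 mm

rectangular body: A = 120 × 85 = 10200.00, centroid at (60.00, 42.50).
semicircular end: A = ½π·42.5² = 2837.25, centroid at (-18.04, 42.50).
ΣA = 13037.25 mm², ΣAx̄ = 560822.92 mm³, ΣAȳ = 554083.16 mm³.
x̄ = 560822.92/13037.25 = 43.02 mm; ȳ = 554083.16/13037.25 = 42.50 mm.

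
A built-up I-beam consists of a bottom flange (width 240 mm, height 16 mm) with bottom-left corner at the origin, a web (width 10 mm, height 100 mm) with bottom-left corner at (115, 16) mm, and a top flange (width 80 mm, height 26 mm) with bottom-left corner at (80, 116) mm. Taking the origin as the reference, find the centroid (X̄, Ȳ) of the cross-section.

Part | A | x̄ᵢ | ȳᵢ | A·x̄ᵢ | A·ȳᵢ
bottom flange | 3840.00 | 120.00 | 8.00 | 460800.00 | 30720.00
web | 1000.00 | 120.00 | 66.00 | 120000.00 | 66000.00
top flange | 2080.00 | 120.00 | 129.00 | 249600.00 | 268320.00
Σ | 6920.00 |  |  | 830400.00 | 365040.00
X̄ = 830400.00 / 6920.00 = 120.00 mm
Ȳ = 365040.00 / 6920.00 = 52.75 mm

X̄ = 120.00 mm, Ȳ = 52.75 mm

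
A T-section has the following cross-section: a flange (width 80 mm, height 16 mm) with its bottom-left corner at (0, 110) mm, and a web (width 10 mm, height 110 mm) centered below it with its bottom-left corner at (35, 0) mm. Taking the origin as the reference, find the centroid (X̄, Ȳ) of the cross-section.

X̄ = 40.00 mm, Ȳ = 88.88 mm

web: A = 10 × 110 = 1100.00, centroid at (40.00, 55.00).
flange: A = 80 × 16 = 1280.00, centroid at (40.00, 118.00).
ΣA = 2380.00 mm²
ΣAX̄ = (1100.00)(40.00) + (1280.00)(40.00) = 95200.00 mm³
ΣAȲ = (1100.00)(55.00) + (1280.00)(118.00) = 211540.00 mm³
X̄ = 95200.00 / 2380.00 = 40.00 mm
Ȳ = 211540.00 / 2380.00 = 88.88 mm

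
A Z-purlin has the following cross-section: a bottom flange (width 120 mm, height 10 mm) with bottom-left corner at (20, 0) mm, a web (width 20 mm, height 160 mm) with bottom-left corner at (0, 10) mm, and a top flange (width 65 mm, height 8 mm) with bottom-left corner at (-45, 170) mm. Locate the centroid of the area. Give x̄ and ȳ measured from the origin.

bottom flange: A = 120 × 10 = 1200.00, centroid at (80.00, 5.00).
web: A = 20 × 160 = 3200.00, centroid at (10.00, 90.00).
top flange: A = 65 × 8 = 520.00, centroid at (-12.50, 174.00).
ΣA = 4920.00 mm², ΣAx̄ = 121500.00 mm³, ΣAȳ = 384480.00 mm³.
x̄ = 121500.00/4920.00 = 24.70 mm; ȳ = 384480.00/4920.00 = 78.15 mm.

x̄ = 24.70 mm, ȳ = 78.15 mm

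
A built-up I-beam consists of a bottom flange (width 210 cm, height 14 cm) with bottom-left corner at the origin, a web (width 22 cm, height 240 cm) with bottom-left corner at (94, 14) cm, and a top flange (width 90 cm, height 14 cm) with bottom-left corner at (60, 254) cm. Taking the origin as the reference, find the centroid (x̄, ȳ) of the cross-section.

bottom flange: A = 210 × 14 = 2940.00, centroid at (105.00, 7.00).
web: A = 22 × 240 = 5280.00, centroid at (105.00, 134.00).
top flange: A = 90 × 14 = 1260.00, centroid at (105.00, 261.00).
ΣA = 9480.00 cm²
ΣAx̄ = (2940.00)(105.00) + (5280.00)(105.00) + (1260.00)(105.00) = 995400.00 cm³
ΣAȳ = (2940.00)(7.00) + (5280.00)(134.00) + (1260.00)(261.00) = 1056960.00 cm³
x̄ = 995400.00 / 9480.00 = 105.00 cm
ȳ = 1056960.00 / 9480.00 = 111.49 cm

x̄ = 105.00 cm, ȳ = 111.49 cm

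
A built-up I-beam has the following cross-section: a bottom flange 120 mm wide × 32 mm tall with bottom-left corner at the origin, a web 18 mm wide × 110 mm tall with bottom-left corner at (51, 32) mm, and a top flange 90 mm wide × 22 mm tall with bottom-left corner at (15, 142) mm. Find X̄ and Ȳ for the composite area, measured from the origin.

X̄ = 60.00 mm, Ȳ = 68.80 mm

bottom flange: A = 120 × 32 = 3840.00, centroid at (60.00, 16.00).
web: A = 18 × 110 = 1980.00, centroid at (60.00, 87.00).
top flange: A = 90 × 22 = 1980.00, centroid at (60.00, 153.00).
ΣA = 7800.00 mm², ΣAX̄ = 468000.00 mm³, ΣAȲ = 536640.00 mm³.
X̄ = 468000.00/7800.00 = 60.00 mm; Ȳ = 536640.00/7800.00 = 68.80 mm.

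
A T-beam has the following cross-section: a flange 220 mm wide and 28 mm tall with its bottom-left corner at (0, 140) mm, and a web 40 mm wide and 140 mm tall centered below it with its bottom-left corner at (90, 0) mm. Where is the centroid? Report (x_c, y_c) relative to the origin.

x_c = 110.00 mm, y_c = 114.00 mm

web: A = 40 × 140 = 5600.00, centroid at (110.00, 70.00).
flange: A = 220 × 28 = 6160.00, centroid at (110.00, 154.00).
ΣA = 11760.00 mm², ΣAx_c = 1293600.00 mm³, ΣAy_c = 1340640.00 mm³.
x_c = 1293600.00/11760.00 = 110.00 mm; y_c = 1340640.00/11760.00 = 114.00 mm.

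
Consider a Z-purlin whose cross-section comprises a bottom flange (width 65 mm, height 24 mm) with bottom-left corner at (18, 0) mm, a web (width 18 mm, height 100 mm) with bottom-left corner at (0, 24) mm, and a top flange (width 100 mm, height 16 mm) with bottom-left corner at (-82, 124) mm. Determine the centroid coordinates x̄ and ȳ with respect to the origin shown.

x̄ = 8.83 mm, ȳ = 73.21 mm

bottom flange: A = 65 × 24 = 1560.00, centroid at (50.50, 12.00).
web: A = 18 × 100 = 1800.00, centroid at (9.00, 74.00).
top flange: A = 100 × 16 = 1600.00, centroid at (-32.00, 132.00).
ΣA = 4960.00 mm², ΣAx̄ = 43780.00 mm³, ΣAȳ = 363120.00 mm³.
x̄ = 43780.00/4960.00 = 8.83 mm; ȳ = 363120.00/4960.00 = 73.21 mm.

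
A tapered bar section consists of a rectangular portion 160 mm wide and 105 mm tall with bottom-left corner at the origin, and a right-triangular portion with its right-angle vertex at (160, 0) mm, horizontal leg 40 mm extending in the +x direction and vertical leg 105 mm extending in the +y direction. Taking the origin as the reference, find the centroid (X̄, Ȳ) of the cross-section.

X̄ = 90.37 mm, Ȳ = 50.56 mm

Part | A | x̄ᵢ | ȳᵢ | A·x̄ᵢ | A·ȳᵢ
rectangular portion | 16800.00 | 80.00 | 52.50 | 1344000.00 | 882000.00
triangular portion | 2100.00 | 173.33 | 35.00 | 364000.00 | 73500.00
Σ | 18900.00 |  |  | 1708000.00 | 955500.00
X̄ = 1708000.00 / 18900.00 = 90.37 mm
Ȳ = 955500.00 / 18900.00 = 50.56 mm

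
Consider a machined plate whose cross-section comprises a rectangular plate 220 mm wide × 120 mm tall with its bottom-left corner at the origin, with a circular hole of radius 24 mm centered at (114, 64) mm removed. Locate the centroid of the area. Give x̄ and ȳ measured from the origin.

Part | A | x̄ᵢ | ȳᵢ | A·x̄ᵢ | A·ȳᵢ
plate | 26400.00 | 110.00 | 60.00 | 2904000.00 | 1584000.00
hole | -1809.56 | 114.00 | 64.00 | -206289.54 | -115811.67
Σ | 24590.44 |  |  | 2697710.46 | 1468188.33
x̄ = 2697710.46 / 24590.44 = 109.71 mm
ȳ = 1468188.33 / 24590.44 = 59.71 mm

x̄ = 109.71 mm, ȳ = 59.71 mm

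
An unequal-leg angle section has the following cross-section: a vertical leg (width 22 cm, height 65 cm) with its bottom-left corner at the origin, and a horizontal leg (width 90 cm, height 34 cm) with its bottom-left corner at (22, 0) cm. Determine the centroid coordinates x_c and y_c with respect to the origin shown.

Part | A | x̄ᵢ | ȳᵢ | A·x̄ᵢ | A·ȳᵢ
vertical leg | 1430.00 | 11.00 | 32.50 | 15730.00 | 46475.00
horizontal leg | 3060.00 | 67.00 | 17.00 | 205020.00 | 52020.00
Σ | 4490.00 |  |  | 220750.00 | 98495.00
x_c = 220750.00 / 4490.00 = 49.16 cm
y_c = 98495.00 / 4490.00 = 21.94 cm

x_c = 49.16 cm, y_c = 21.94 cm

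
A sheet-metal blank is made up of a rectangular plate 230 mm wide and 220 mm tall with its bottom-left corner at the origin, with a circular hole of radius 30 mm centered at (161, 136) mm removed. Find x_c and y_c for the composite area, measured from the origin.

Part | A | x̄ᵢ | ȳᵢ | A·x̄ᵢ | A·ȳᵢ
plate | 50600.00 | 115.00 | 110.00 | 5819000.00 | 5566000.00
hole | -2827.43 | 161.00 | 136.00 | -455216.78 | -384530.94
Σ | 47772.57 |  |  | 5363783.22 | 5181469.06
x_c = 5363783.22 / 47772.57 = 112.28 mm
y_c = 5181469.06 / 47772.57 = 108.46 mm

x_c = 112.28 mm, y_c = 108.46 mm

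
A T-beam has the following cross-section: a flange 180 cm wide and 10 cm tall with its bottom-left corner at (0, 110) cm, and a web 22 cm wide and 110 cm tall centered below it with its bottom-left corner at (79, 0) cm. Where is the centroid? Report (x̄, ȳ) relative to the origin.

x̄ = 90.00 cm, ȳ = 80.59 cm

web: A = 22 × 110 = 2420.00, centroid at (90.00, 55.00).
flange: A = 180 × 10 = 1800.00, centroid at (90.00, 115.00).
ΣA = 4220.00 cm², ΣAx̄ = 379800.00 cm³, ΣAȳ = 340100.00 cm³.
x̄ = 379800.00/4220.00 = 90.00 cm; ȳ = 340100.00/4220.00 = 80.59 cm.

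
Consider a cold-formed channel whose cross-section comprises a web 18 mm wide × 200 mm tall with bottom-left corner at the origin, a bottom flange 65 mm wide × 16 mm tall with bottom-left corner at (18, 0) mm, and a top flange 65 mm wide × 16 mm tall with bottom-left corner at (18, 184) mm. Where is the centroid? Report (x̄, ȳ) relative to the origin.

x̄ = 24.20 mm, ȳ = 100.00 mm

web: A = 18 × 200 = 3600.00, centroid at (9.00, 100.00).
bottom flange: A = 65 × 16 = 1040.00, centroid at (50.50, 8.00).
top flange: A = 65 × 16 = 1040.00, centroid at (50.50, 192.00).
ΣA = 5680.00 mm²
ΣAx̄ = (3600.00)(9.00) + (1040.00)(50.50) + (1040.00)(50.50) = 137440.00 mm³
ΣAȳ = (3600.00)(100.00) + (1040.00)(8.00) + (1040.00)(192.00) = 568000.00 mm³
x̄ = 137440.00 / 5680.00 = 24.20 mm
ȳ = 568000.00 / 5680.00 = 100.00 mm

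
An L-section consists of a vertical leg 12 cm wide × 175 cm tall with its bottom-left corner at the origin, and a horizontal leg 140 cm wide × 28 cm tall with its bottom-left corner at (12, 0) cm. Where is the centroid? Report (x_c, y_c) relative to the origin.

Part | A | x̄ᵢ | ȳᵢ | A·x̄ᵢ | A·ȳᵢ
vertical leg | 2100.00 | 6.00 | 87.50 | 12600.00 | 183750.00
horizontal leg | 3920.00 | 82.00 | 14.00 | 321440.00 | 54880.00
Σ | 6020.00 |  |  | 334040.00 | 238630.00
x_c = 334040.00 / 6020.00 = 55.49 cm
y_c = 238630.00 / 6020.00 = 39.64 cm

x_c = 55.49 cm, y_c = 39.64 cm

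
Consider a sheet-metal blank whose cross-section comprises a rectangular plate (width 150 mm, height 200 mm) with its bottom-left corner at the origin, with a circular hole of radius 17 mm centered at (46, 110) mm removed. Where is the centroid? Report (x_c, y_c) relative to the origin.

x_c = 75.91 mm, y_c = 99.69 mm

plate: A = 150 × 200 = 30000.00, centroid at (75.00, 100.00).
hole: A = −π·17² = -907.92, centroid at (46.00, 110.00).
ΣA = 29092.08 mm², ΣAx_c = 2208235.67 mm³, ΣAy_c = 2900128.77 mm³.
x_c = 2208235.67/29092.08 = 75.91 mm; y_c = 2900128.77/29092.08 = 99.69 mm.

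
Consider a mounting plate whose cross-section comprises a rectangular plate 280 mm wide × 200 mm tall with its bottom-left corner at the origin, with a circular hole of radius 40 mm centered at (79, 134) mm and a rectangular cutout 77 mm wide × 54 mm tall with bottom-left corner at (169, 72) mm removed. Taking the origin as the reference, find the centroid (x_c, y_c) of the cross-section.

plate: A = 280 × 200 = 56000.00, centroid at (140.00, 100.00).
hole 1: A = −π·40² = -5026.55, centroid at (79.00, 134.00).
hole 2: A = −(77 × 54) = -4158.00, centroid at (207.50, 99.00).
ΣA = 46815.45 mm², ΣAx_c = 6580117.69 mm³, ΣAy_c = 4514800.54 mm³.
x_c = 6580117.69/46815.45 = 140.55 mm; y_c = 4514800.54/46815.45 = 96.44 mm.

x_c = 140.55 mm, y_c = 96.44 mm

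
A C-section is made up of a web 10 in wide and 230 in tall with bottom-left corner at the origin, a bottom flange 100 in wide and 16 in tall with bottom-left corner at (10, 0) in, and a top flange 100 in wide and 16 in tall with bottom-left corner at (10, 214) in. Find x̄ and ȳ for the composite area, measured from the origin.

Part | A | x̄ᵢ | ȳᵢ | A·x̄ᵢ | A·ȳᵢ
web | 2300.00 | 5.00 | 115.00 | 11500.00 | 264500.00
bottom flange | 1600.00 | 60.00 | 8.00 | 96000.00 | 12800.00
top flange | 1600.00 | 60.00 | 222.00 | 96000.00 | 355200.00
Σ | 5500.00 |  |  | 203500.00 | 632500.00
x̄ = 203500.00 / 5500.00 = 37.00 in
ȳ = 632500.00 / 5500.00 = 115.00 in

x̄ = 37.00 in, ȳ = 115.00 in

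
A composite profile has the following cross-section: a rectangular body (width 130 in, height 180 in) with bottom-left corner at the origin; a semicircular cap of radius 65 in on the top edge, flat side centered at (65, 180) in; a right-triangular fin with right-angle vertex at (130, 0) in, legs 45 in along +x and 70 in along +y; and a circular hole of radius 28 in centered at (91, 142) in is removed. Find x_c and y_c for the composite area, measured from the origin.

Part | A | x̄ᵢ | ȳᵢ | A·x̄ᵢ | A·ȳᵢ
rectangular body | 23400.00 | 65.00 | 90.00 | 1521000.00 | 2106000.00
semicircular top | 6636.61 | 65.00 | 207.59 | 431379.94 | 1377673.94
triangular fin | 1575.00 | 145.00 | 23.33 | 228375.00 | 36750.00
hole | -2463.01 | 91.00 | 142.00 | -224133.79 | -349747.23
Σ | 29148.61 |  |  | 1956621.15 | 3170676.71
x_c = 1956621.15 / 29148.61 = 67.13 in
y_c = 3170676.71 / 29148.61 = 108.78 in

x_c = 67.13 in, y_c = 108.78 in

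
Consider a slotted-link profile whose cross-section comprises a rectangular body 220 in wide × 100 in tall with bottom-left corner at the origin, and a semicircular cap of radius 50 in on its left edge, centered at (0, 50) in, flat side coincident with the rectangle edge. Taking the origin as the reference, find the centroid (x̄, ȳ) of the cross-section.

rectangular body: A = 220 × 100 = 22000.00, centroid at (110.00, 50.00).
semicircular end: A = ½π·50² = 3926.99, centroid at (-21.22, 50.00).
ΣA = 25926.99 in², ΣAx̄ = 2336666.67 in³, ΣAȳ = 1296349.54 in³.
x̄ = 2336666.67/25926.99 = 90.12 in; ȳ = 1296349.54/25926.99 = 50.00 in.

x̄ = 90.12 in, ȳ = 50.00 in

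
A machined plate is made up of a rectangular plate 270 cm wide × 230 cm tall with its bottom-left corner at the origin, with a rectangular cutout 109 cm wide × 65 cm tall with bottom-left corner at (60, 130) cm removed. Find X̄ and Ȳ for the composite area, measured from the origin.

X̄ = 137.64 cm, Ȳ = 108.88 cm

Part | A | x̄ᵢ | ȳᵢ | A·x̄ᵢ | A·ȳᵢ
plate | 62100.00 | 135.00 | 115.00 | 8383500.00 | 7141500.00
hole | -7085.00 | 114.50 | 162.50 | -811232.50 | -1151312.50
Σ | 55015.00 |  |  | 7572267.50 | 5990187.50
X̄ = 7572267.50 / 55015.00 = 137.64 cm
Ȳ = 5990187.50 / 55015.00 = 108.88 cm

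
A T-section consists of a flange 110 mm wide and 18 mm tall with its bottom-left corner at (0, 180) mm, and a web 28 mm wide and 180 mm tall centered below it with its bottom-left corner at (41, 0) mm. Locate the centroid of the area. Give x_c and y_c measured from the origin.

x_c = 55.00 mm, y_c = 117.92 mm

web: A = 28 × 180 = 5040.00, centroid at (55.00, 90.00).
flange: A = 110 × 18 = 1980.00, centroid at (55.00, 189.00).
ΣA = 7020.00 mm²
ΣAx_c = (5040.00)(55.00) + (1980.00)(55.00) = 386100.00 mm³
ΣAy_c = (5040.00)(90.00) + (1980.00)(189.00) = 827820.00 mm³
x_c = 386100.00 / 7020.00 = 55.00 mm
y_c = 827820.00 / 7020.00 = 117.92 mm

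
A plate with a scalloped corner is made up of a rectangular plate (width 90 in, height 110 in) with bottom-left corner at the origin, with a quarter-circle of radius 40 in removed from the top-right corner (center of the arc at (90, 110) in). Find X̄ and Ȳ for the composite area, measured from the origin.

X̄ = 40.93 in, Ȳ = 49.47 in

plate: A = 90 × 110 = 9900.00, centroid at (45.00, 55.00).
removed quarter-circle: A = −¼π·40² = -1256.64, centroid at (73.02, 93.02).
ΣA = 8643.36 in², ΣAX̄ = 353736.00 in³, ΣAȲ = 427603.26 in³.
X̄ = 353736.00/8643.36 = 40.93 in; Ȳ = 427603.26/8643.36 = 49.47 in.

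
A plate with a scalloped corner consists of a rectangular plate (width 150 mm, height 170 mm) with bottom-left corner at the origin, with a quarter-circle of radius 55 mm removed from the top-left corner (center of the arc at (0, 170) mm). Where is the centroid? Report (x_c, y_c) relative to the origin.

x_c = 80.31 mm, y_c = 78.67 mm

plate: A = 150 × 170 = 25500.00, centroid at (75.00, 85.00).
removed quarter-circle: A = −¼π·55² = -2375.83, centroid at (23.34, 146.66).
ΣA = 23124.17 mm²
ΣAx_c = (25500.00)(75.00) + (-2375.83)(23.34) = 1857041.67 mm³
ΣAy_c = (25500.00)(85.00) + (-2375.83)(146.66) = 1819067.33 mm³
x_c = 1857041.67 / 23124.17 = 80.31 mm
y_c = 1819067.33 / 23124.17 = 78.67 mm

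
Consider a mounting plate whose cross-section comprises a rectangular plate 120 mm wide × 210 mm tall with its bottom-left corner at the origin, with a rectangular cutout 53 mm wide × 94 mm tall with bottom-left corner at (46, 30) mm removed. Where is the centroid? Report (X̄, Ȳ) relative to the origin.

plate: A = 120 × 210 = 25200.00, centroid at (60.00, 105.00).
hole: A = −(53 × 94) = -4982.00, centroid at (72.50, 77.00).
ΣA = 20218.00 mm²
ΣAX̄ = (25200.00)(60.00) + (-4982.00)(72.50) = 1150805.00 mm³
ΣAȲ = (25200.00)(105.00) + (-4982.00)(77.00) = 2262386.00 mm³
X̄ = 1150805.00 / 20218.00 = 56.92 mm
Ȳ = 2262386.00 / 20218.00 = 111.90 mm

X̄ = 56.92 mm, Ȳ = 111.90 mm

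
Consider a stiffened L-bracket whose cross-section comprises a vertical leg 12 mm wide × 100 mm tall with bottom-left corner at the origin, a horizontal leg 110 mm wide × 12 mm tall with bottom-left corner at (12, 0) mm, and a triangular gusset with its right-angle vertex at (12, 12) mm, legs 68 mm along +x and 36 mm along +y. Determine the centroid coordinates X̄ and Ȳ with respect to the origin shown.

X̄ = 36.88 mm, Ȳ = 25.99 mm

Part | A | x̄ᵢ | ȳᵢ | A·x̄ᵢ | A·ȳᵢ
vertical leg | 1200.00 | 6.00 | 50.00 | 7200.00 | 60000.00
horizontal leg | 1320.00 | 67.00 | 6.00 | 88440.00 | 7920.00
gusset | 1224.00 | 34.67 | 24.00 | 42432.00 | 29376.00
Σ | 3744.00 |  |  | 138072.00 | 97296.00
X̄ = 138072.00 / 3744.00 = 36.88 mm
Ȳ = 97296.00 / 3744.00 = 25.99 mm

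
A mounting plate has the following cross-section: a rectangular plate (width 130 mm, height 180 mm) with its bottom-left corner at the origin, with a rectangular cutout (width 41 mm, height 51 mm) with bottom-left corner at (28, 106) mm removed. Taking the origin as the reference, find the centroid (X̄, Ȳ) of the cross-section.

plate: A = 130 × 180 = 23400.00, centroid at (65.00, 90.00).
hole: A = −(41 × 51) = -2091.00, centroid at (48.50, 131.50).
ΣA = 21309.00 mm², ΣAX̄ = 1419586.50 mm³, ΣAȲ = 1831033.50 mm³.
X̄ = 1419586.50/21309.00 = 66.62 mm; Ȳ = 1831033.50/21309.00 = 85.93 mm.

X̄ = 66.62 mm, Ȳ = 85.93 mm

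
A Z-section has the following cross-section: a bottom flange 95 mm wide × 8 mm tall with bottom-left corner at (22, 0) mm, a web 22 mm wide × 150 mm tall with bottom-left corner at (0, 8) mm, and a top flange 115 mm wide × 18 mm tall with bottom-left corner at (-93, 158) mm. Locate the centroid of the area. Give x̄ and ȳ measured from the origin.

x̄ = 2.55 mm, ȳ = 101.57 mm

Part | A | x̄ᵢ | ȳᵢ | A·x̄ᵢ | A·ȳᵢ
bottom flange | 760.00 | 69.50 | 4.00 | 52820.00 | 3040.00
web | 3300.00 | 11.00 | 83.00 | 36300.00 | 273900.00
top flange | 2070.00 | -35.50 | 167.00 | -73485.00 | 345690.00
Σ | 6130.00 |  |  | 15635.00 | 622630.00
x̄ = 15635.00 / 6130.00 = 2.55 mm
ȳ = 622630.00 / 6130.00 = 101.57 mm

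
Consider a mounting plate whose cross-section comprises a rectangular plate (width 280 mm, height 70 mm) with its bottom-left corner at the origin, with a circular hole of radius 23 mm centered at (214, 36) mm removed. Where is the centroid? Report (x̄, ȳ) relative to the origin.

x̄ = 133.14 mm, ȳ = 34.91 mm

Part | A | x̄ᵢ | ȳᵢ | A·x̄ᵢ | A·ȳᵢ
plate | 19600.00 | 140.00 | 35.00 | 2744000.00 | 686000.00
hole | -1661.90 | 214.00 | 36.00 | -355647.14 | -59828.49
Σ | 17938.10 |  |  | 2388352.86 | 626171.51
x̄ = 2388352.86 / 17938.10 = 133.14 mm
ȳ = 626171.51 / 17938.10 = 34.91 mm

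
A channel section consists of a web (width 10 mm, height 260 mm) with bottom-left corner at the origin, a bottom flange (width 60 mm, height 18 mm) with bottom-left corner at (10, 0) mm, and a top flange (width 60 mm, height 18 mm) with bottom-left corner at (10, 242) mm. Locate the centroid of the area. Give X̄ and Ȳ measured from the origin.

X̄ = 20.88 mm, Ȳ = 130.00 mm

web: A = 10 × 260 = 2600.00, centroid at (5.00, 130.00).
bottom flange: A = 60 × 18 = 1080.00, centroid at (40.00, 9.00).
top flange: A = 60 × 18 = 1080.00, centroid at (40.00, 251.00).
ΣA = 4760.00 mm², ΣAX̄ = 99400.00 mm³, ΣAȲ = 618800.00 mm³.
X̄ = 99400.00/4760.00 = 20.88 mm; Ȳ = 618800.00/4760.00 = 130.00 mm.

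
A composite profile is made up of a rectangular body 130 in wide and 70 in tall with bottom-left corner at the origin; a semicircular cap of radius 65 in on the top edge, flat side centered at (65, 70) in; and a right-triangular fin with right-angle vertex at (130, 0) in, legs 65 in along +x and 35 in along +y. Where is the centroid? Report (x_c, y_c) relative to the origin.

x_c = 70.84 in, y_c = 58.04 in

rectangular body: A = 130 × 70 = 9100.00, centroid at (65.00, 35.00).
semicircular top: A = ½π·65² = 6636.61, centroid at (65.00, 97.59).
triangular fin: A = ½·65·35 = 1137.50, centroid at (151.67, 11.67).
ΣA = 16874.11 in²
ΣAx_c = (9100.00)(65.00) + (6636.61)(65.00) + (1137.50)(151.67) = 1195400.77 in³
ΣAy_c = (9100.00)(35.00) + (6636.61)(97.59) + (1137.50)(11.67) = 979417.18 in³
x_c = 1195400.77 / 16874.11 = 70.84 in
y_c = 979417.18 / 16874.11 = 58.04 in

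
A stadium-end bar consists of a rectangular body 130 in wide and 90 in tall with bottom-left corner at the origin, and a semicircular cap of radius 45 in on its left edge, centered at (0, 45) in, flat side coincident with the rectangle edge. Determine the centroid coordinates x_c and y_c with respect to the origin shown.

x_c = 47.02 in, y_c = 45.00 in

rectangular body: A = 130 × 90 = 11700.00, centroid at (65.00, 45.00).
semicircular end: A = ½π·45² = 3180.86, centroid at (-19.10, 45.00).
ΣA = 14880.86 in², ΣAx_c = 699750.00 in³, ΣAy_c = 669638.82 in³.
x_c = 699750.00/14880.86 = 47.02 in; y_c = 669638.82/14880.86 = 45.00 in.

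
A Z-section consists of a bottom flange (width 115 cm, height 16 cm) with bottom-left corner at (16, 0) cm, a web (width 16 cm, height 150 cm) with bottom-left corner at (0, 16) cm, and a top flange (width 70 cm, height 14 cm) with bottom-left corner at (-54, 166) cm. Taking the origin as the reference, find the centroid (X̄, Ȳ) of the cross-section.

X̄ = 26.02 cm, Ȳ = 77.14 cm

bottom flange: A = 115 × 16 = 1840.00, centroid at (73.50, 8.00).
web: A = 16 × 150 = 2400.00, centroid at (8.00, 91.00).
top flange: A = 70 × 14 = 980.00, centroid at (-19.00, 173.00).
ΣA = 5220.00 cm²
ΣAX̄ = (1840.00)(73.50) + (2400.00)(8.00) + (980.00)(-19.00) = 135820.00 cm³
ΣAȲ = (1840.00)(8.00) + (2400.00)(91.00) + (980.00)(173.00) = 402660.00 cm³
X̄ = 135820.00 / 5220.00 = 26.02 cm
Ȳ = 402660.00 / 5220.00 = 77.14 cm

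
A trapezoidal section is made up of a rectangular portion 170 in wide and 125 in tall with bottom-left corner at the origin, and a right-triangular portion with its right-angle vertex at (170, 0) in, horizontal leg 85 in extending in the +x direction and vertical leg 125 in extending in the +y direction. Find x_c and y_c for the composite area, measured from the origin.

rectangular portion: A = 170 × 125 = 21250.00, centroid at (85.00, 62.50).
triangular portion: A = ½·85·125 = 5312.50, centroid at (198.33, 41.67).
ΣA = 26562.50 in²
ΣAx_c = (21250.00)(85.00) + (5312.50)(198.33) = 2859895.83 in³
ΣAy_c = (21250.00)(62.50) + (5312.50)(41.67) = 1549479.17 in³
x_c = 2859895.83 / 26562.50 = 107.67 in
y_c = 1549479.17 / 26562.50 = 58.33 in

x_c = 107.67 in, y_c = 58.33 in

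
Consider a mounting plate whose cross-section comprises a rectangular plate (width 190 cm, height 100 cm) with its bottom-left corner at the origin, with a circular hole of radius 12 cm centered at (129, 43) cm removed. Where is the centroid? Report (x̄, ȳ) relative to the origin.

plate: A = 190 × 100 = 19000.00, centroid at (95.00, 50.00).
hole: A = −π·12² = -452.39, centroid at (129.00, 43.00).
ΣA = 18547.61 cm², ΣAx̄ = 1746641.77 cm³, ΣAȳ = 930547.26 cm³.
x̄ = 1746641.77/18547.61 = 94.17 cm; ȳ = 930547.26/18547.61 = 50.17 cm.

x̄ = 94.17 cm, ȳ = 50.17 cm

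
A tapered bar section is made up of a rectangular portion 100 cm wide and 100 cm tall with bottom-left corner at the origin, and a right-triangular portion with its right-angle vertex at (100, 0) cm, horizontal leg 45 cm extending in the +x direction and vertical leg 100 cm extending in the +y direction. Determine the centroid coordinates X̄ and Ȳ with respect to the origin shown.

rectangular portion: A = 100 × 100 = 10000.00, centroid at (50.00, 50.00).
triangular portion: A = ½·45·100 = 2250.00, centroid at (115.00, 33.33).
ΣA = 12250.00 cm², ΣAX̄ = 758750.00 cm³, ΣAȲ = 575000.00 cm³.
X̄ = 758750.00/12250.00 = 61.94 cm; Ȳ = 575000.00/12250.00 = 46.94 cm.

X̄ = 61.94 cm, Ȳ = 46.94 cm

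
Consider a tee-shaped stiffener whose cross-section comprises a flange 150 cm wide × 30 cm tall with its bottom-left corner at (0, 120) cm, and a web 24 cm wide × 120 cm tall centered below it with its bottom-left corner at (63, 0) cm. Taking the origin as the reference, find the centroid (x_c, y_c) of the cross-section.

x_c = 75.00 cm, y_c = 105.73 cm

web: A = 24 × 120 = 2880.00, centroid at (75.00, 60.00).
flange: A = 150 × 30 = 4500.00, centroid at (75.00, 135.00).
ΣA = 7380.00 cm²
ΣAx_c = (2880.00)(75.00) + (4500.00)(75.00) = 553500.00 cm³
ΣAy_c = (2880.00)(60.00) + (4500.00)(135.00) = 780300.00 cm³
x_c = 553500.00 / 7380.00 = 75.00 cm
y_c = 780300.00 / 7380.00 = 105.73 cm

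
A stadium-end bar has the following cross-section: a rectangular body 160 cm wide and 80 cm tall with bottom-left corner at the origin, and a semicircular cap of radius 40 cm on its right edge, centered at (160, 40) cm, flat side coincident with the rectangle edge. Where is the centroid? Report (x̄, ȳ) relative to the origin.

rectangular body: A = 160 × 80 = 12800.00, centroid at (80.00, 40.00).
semicircular end: A = ½π·40² = 2513.27, centroid at (176.98, 40.00).
ΣA = 15313.27 cm²
ΣAx̄ = (12800.00)(80.00) + (2513.27)(176.98) = 1468790.53 cm³
ΣAȳ = (12800.00)(40.00) + (2513.27)(40.00) = 612530.96 cm³
x̄ = 1468790.53 / 15313.27 = 95.92 cm
ȳ = 612530.96 / 15313.27 = 40.00 cm

x̄ = 95.92 cm, ȳ = 40.00 cm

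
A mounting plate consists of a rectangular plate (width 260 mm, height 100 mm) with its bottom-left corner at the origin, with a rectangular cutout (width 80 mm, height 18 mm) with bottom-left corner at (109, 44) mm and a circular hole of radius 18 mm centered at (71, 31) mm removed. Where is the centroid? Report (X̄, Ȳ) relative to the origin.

X̄ = 131.39 mm, Ȳ = 50.64 mm

plate: A = 260 × 100 = 26000.00, centroid at (130.00, 50.00).
hole 1: A = −(80 × 18) = -1440.00, centroid at (149.00, 53.00).
hole 2: A = −π·18² = -1017.88, centroid at (71.00, 31.00).
ΣA = 23542.12 mm²
ΣAX̄ = (26000.00)(130.00) + (-1440.00)(149.00) + (-1017.88)(71.00) = 3093170.80 mm³
ΣAȲ = (26000.00)(50.00) + (-1440.00)(53.00) + (-1017.88)(31.00) = 1192125.84 mm³
X̄ = 3093170.80 / 23542.12 = 131.39 mm
Ȳ = 1192125.84 / 23542.12 = 50.64 mm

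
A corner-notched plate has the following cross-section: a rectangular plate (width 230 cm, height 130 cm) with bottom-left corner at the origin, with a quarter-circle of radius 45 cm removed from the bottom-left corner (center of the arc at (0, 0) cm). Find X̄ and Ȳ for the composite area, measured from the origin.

X̄ = 120.39 cm, Ȳ = 67.58 cm

plate: A = 230 × 130 = 29900.00, centroid at (115.00, 65.00).
removed quarter-circle: A = −¼π·45² = -1590.43, centroid at (19.10, 19.10).
ΣA = 28309.57 cm², ΣAX̄ = 3408125.00 cm³, ΣAȲ = 1913125.00 cm³.
X̄ = 3408125.00/28309.57 = 120.39 cm; Ȳ = 1913125.00/28309.57 = 67.58 cm.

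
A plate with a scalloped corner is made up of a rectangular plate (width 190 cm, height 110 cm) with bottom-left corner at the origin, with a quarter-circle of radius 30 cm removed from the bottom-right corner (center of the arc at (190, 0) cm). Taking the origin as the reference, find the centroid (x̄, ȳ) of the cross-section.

x̄ = 92.12 cm, ȳ = 56.48 cm

plate: A = 190 × 110 = 20900.00, centroid at (95.00, 55.00).
removed quarter-circle: A = −¼π·30² = -706.86, centroid at (177.27, 12.73).
ΣA = 20193.14 cm², ΣAx̄ = 1860196.91 cm³, ΣAȳ = 1140500.00 cm³.
x̄ = 1860196.91/20193.14 = 92.12 cm; ȳ = 1140500.00/20193.14 = 56.48 cm.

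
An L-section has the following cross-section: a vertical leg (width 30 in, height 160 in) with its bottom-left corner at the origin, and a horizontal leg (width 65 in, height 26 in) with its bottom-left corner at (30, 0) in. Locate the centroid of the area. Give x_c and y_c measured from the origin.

vertical leg: A = 30 × 160 = 4800.00, centroid at (15.00, 80.00).
horizontal leg: A = 65 × 26 = 1690.00, centroid at (62.50, 13.00).
ΣA = 6490.00 in², ΣAx_c = 177625.00 in³, ΣAy_c = 405970.00 in³.
x_c = 177625.00/6490.00 = 27.37 in; y_c = 405970.00/6490.00 = 62.55 in.

x_c = 27.37 in, y_c = 62.55 in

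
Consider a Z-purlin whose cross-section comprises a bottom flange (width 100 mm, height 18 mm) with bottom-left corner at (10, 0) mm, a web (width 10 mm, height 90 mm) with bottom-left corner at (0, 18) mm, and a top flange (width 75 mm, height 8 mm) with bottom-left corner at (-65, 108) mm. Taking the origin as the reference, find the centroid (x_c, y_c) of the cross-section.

x_c = 29.09 mm, y_c = 42.45 mm

bottom flange: A = 100 × 18 = 1800.00, centroid at (60.00, 9.00).
web: A = 10 × 90 = 900.00, centroid at (5.00, 63.00).
top flange: A = 75 × 8 = 600.00, centroid at (-27.50, 112.00).
ΣA = 3300.00 mm²
ΣAx_c = (1800.00)(60.00) + (900.00)(5.00) + (600.00)(-27.50) = 96000.00 mm³
ΣAy_c = (1800.00)(9.00) + (900.00)(63.00) + (600.00)(112.00) = 140100.00 mm³
x_c = 96000.00 / 3300.00 = 29.09 mm
y_c = 140100.00 / 3300.00 = 42.45 mm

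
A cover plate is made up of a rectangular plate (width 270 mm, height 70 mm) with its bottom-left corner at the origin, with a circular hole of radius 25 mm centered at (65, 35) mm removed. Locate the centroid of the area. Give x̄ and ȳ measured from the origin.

plate: A = 270 × 70 = 18900.00, centroid at (135.00, 35.00).
hole: A = −π·25² = -1963.50, centroid at (65.00, 35.00).
ΣA = 16936.50 mm²
ΣAx̄ = (18900.00)(135.00) + (-1963.50)(65.00) = 2423872.80 mm³
ΣAȳ = (18900.00)(35.00) + (-1963.50)(35.00) = 592777.66 mm³
x̄ = 2423872.80 / 16936.50 = 143.12 mm
ȳ = 592777.66 / 16936.50 = 35.00 mm

x̄ = 143.12 mm, ȳ = 35.00 mm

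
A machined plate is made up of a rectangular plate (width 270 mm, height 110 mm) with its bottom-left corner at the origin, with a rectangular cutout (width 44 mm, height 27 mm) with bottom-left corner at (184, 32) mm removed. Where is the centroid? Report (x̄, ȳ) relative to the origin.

x̄ = 132.04 mm, ȳ = 55.40 mm

plate: A = 270 × 110 = 29700.00, centroid at (135.00, 55.00).
hole: A = −(44 × 27) = -1188.00, centroid at (206.00, 45.50).
ΣA = 28512.00 mm²
ΣAx̄ = (29700.00)(135.00) + (-1188.00)(206.00) = 3764772.00 mm³
ΣAȳ = (29700.00)(55.00) + (-1188.00)(45.50) = 1579446.00 mm³
x̄ = 3764772.00 / 28512.00 = 132.04 mm
ȳ = 1579446.00 / 28512.00 = 55.40 mm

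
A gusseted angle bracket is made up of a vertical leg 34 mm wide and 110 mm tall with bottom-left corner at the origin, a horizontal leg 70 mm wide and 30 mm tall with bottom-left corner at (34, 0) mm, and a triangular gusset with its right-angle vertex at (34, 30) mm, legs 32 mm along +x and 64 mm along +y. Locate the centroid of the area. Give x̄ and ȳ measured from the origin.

x̄ = 37.04 mm, ȳ = 42.22 mm

vertical leg: A = 34 × 110 = 3740.00, centroid at (17.00, 55.00).
horizontal leg: A = 70 × 30 = 2100.00, centroid at (69.00, 15.00).
gusset: A = ½·32·64 = 1024.00, centroid at (44.67, 51.33).
ΣA = 6864.00 mm²
ΣAx̄ = (3740.00)(17.00) + (2100.00)(69.00) + (1024.00)(44.67) = 254218.67 mm³
ΣAȳ = (3740.00)(55.00) + (2100.00)(15.00) + (1024.00)(51.33) = 289765.33 mm³
x̄ = 254218.67 / 6864.00 = 37.04 mm
ȳ = 289765.33 / 6864.00 = 42.22 mm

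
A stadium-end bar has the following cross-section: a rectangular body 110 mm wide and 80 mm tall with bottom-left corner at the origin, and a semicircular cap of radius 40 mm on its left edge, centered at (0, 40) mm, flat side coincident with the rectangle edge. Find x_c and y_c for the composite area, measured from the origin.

x_c = 39.01 mm, y_c = 40.00 mm

rectangular body: A = 110 × 80 = 8800.00, centroid at (55.00, 40.00).
semicircular end: A = ½π·40² = 2513.27, centroid at (-16.98, 40.00).
ΣA = 11313.27 mm², ΣAx_c = 441333.33 mm³, ΣAy_c = 452530.96 mm³.
x_c = 441333.33/11313.27 = 39.01 mm; y_c = 452530.96/11313.27 = 40.00 mm.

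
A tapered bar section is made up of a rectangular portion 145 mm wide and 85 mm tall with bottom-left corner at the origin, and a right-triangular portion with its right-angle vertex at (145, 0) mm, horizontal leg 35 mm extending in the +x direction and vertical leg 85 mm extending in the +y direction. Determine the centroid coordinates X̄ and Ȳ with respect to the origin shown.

X̄ = 81.56 mm, Ȳ = 40.97 mm

rectangular portion: A = 145 × 85 = 12325.00, centroid at (72.50, 42.50).
triangular portion: A = ½·35·85 = 1487.50, centroid at (156.67, 28.33).
ΣA = 13812.50 mm²
ΣAX̄ = (12325.00)(72.50) + (1487.50)(156.67) = 1126604.17 mm³
ΣAȲ = (12325.00)(42.50) + (1487.50)(28.33) = 565958.33 mm³
X̄ = 1126604.17 / 13812.50 = 81.56 mm
Ȳ = 565958.33 / 13812.50 = 40.97 mm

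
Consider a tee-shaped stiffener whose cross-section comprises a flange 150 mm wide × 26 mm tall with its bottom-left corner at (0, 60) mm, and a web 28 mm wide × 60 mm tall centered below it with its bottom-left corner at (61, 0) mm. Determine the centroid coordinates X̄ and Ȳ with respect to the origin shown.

X̄ = 75.00 mm, Ȳ = 60.05 mm

Part | A | x̄ᵢ | ȳᵢ | A·x̄ᵢ | A·ȳᵢ
web | 1680.00 | 75.00 | 30.00 | 126000.00 | 50400.00
flange | 3900.00 | 75.00 | 73.00 | 292500.00 | 284700.00
Σ | 5580.00 |  |  | 418500.00 | 335100.00
X̄ = 418500.00 / 5580.00 = 75.00 mm
Ȳ = 335100.00 / 5580.00 = 60.05 mm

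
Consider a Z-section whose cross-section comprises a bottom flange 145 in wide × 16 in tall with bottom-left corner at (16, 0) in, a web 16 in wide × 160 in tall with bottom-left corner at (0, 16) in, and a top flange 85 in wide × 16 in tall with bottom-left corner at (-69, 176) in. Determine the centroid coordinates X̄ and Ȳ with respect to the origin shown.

X̄ = 30.41 in, Ȳ = 82.46 in

bottom flange: A = 145 × 16 = 2320.00, centroid at (88.50, 8.00).
web: A = 16 × 160 = 2560.00, centroid at (8.00, 96.00).
top flange: A = 85 × 16 = 1360.00, centroid at (-26.50, 184.00).
ΣA = 6240.00 in²
ΣAX̄ = (2320.00)(88.50) + (2560.00)(8.00) + (1360.00)(-26.50) = 189760.00 in³
ΣAȲ = (2320.00)(8.00) + (2560.00)(96.00) + (1360.00)(184.00) = 514560.00 in³
X̄ = 189760.00 / 6240.00 = 30.41 in
Ȳ = 514560.00 / 6240.00 = 82.46 in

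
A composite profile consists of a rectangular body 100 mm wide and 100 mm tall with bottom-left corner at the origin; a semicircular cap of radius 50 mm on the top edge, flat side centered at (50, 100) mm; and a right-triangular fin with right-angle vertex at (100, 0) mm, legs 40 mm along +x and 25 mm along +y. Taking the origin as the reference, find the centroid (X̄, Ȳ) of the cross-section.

rectangular body: A = 100 × 100 = 10000.00, centroid at (50.00, 50.00).
semicircular top: A = ½π·50² = 3926.99, centroid at (50.00, 121.22).
triangular fin: A = ½·40·25 = 500.00, centroid at (113.33, 8.33).
ΣA = 14426.99 mm², ΣAX̄ = 753016.21 mm³, ΣAȲ = 980199.08 mm³.
X̄ = 753016.21/14426.99 = 52.19 mm; Ȳ = 980199.08/14426.99 = 67.94 mm.

X̄ = 52.19 mm, Ȳ = 67.94 mm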